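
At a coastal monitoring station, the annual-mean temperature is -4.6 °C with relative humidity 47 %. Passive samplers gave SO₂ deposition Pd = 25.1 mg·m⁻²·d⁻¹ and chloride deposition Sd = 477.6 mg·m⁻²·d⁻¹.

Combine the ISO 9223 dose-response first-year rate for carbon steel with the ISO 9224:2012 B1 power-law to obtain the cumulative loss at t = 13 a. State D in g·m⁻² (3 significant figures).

carbon steel: temperature factor f = +0.150·(-14.6) = -2.1900
  SO₂ term: 1.77·25.1^0.52·exp(0.02·47-2.1900) = 2.71
  Sd branch = 0.102·Sd^0.62·e^(0.033·RH+0.04·T) = 18.34 μm/a
  r_corr = 2.71 + 18.34 = 21.05 μm/a
ISO 9224: D(t) = r_corr · t^b with b = 0.523 (carbon steel, B1)
  D(13) = 21.05 × 13^0.523 = 21.05 × 3.825 = 80.49 μm
  Mass loss = 80.49 μm × 7.85 g/cm³ = 631.9 g·m⁻²

D(13) = 632 g·m⁻²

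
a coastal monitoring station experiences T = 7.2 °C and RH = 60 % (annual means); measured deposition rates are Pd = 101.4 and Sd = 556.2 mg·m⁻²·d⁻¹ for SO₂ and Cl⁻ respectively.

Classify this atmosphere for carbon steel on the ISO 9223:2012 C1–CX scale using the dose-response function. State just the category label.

C5

carbon steel: T≤10 °C ⇒ hinge +0.150·(7.2−10) = -0.4200
  Pd branch = 1.77·Pd^0.52·e^(0.02·RH+f) = 42.64 μm/a
  Sd branch = 0.102·Sd^0.62·e^(0.033·RH+0.04·T) = 49.62 μm/a
  sum: 42.64 + 49.62 → r_corr = 92.26 μm/a
92.3 μm/a falls in (80, 200] for carbon steel → category C5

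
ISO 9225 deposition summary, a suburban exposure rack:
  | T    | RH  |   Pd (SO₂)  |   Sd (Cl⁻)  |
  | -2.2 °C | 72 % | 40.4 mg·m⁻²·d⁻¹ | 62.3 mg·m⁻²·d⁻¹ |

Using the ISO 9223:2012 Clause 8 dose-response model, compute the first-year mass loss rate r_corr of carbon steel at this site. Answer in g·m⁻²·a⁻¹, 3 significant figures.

r_corr = 167 g·m⁻²·a⁻¹

carbon steel: f(T) = +0.150·(T−10) [T≤10 °C] = -1.8300
  SO₂ term: 1.77·40.4^0.52·exp(0.02·72-1.8300) = 8.202
  Cl⁻ term: 0.102·62.3^0.62·exp(0.033·72+0.04·-2.2) = 13.03
  r_corr = 8.202 + 13.03 = 21.23 μm/a
Convert to mass loss: 21.23 μm/a × 7.85 g/cm³ = 166.6 g·m⁻²·a⁻¹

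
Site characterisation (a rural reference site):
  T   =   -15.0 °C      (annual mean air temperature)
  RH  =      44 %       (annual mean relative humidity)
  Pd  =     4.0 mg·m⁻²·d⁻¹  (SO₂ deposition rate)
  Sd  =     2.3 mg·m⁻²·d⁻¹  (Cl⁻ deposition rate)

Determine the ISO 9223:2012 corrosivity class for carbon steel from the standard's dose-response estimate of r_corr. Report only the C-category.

C1

carbon steel: temperature factor f = +0.150·(-25.0) = -3.7500
  sulphur-dioxide contribution → 0.2064 μm/a
  chloride contribution → 0.4008 μm/a
  ⇒ r_corr(carbon steel) = 0.6071 μm/a
0.607 μm/a falls in (0, 1.3] for carbon steel → category C1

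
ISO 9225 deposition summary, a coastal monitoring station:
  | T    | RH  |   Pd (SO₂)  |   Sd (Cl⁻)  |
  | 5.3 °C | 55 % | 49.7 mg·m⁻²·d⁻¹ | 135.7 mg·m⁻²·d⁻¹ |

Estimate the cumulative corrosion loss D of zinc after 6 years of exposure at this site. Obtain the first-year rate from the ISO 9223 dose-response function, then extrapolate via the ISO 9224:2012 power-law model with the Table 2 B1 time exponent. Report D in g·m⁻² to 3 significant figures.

D(6) = 44.6 g·m⁻²

zinc: T≤10 °C ⇒ hinge +0.038·(5.3−10) = -0.1786
  Pd branch = 0.0129·Pd^0.44·e^(0.046·RH+f) = 0.7554 μm/a
  Sd branch = 0.0175·Sd^0.57·e^(0.008·RH+0.085·T) = 0.7004 μm/a
  sum: 0.7554 + 0.7004 → r_corr = 1.456 μm/a
Long-term exponent b (ISO 9224 Table 2, B1) = 0.813
  D(6) = 1.456 × 6^0.813 = 1.456 × 4.292 = 6.248 μm
  Mass loss = 6.248 μm × 7.14 g/cm³ = 44.61 g·m⁻²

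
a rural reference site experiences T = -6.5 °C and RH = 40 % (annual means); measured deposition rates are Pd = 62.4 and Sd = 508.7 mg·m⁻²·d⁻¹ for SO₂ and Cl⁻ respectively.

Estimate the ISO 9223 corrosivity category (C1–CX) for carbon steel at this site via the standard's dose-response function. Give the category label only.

carbon steel: f(T) = +0.150·(T−10) [T≤10 °C] = -2.4750
  SO₂ term: 1.77·62.4^0.52·exp(0.02·40-2.4750) = 2.845
  Cl⁻ term: 0.102·508.7^0.62·exp(0.033·40+0.04·-6.5) = 14.03
  r_corr = 2.845 + 14.03 = 16.87 μm/a
ISO 9223 Table 2 (carbon steel): 1.3 < 16.9 ≤ 25 μm/a ⇒ C2

C2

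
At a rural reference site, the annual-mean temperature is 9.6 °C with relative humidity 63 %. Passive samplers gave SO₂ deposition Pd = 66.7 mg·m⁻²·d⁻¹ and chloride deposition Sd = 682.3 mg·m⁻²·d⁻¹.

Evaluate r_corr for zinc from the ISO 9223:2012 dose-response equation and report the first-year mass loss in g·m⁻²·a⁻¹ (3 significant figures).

zinc: temperature factor f = +0.038·(-0.4) = -0.0152
  SO₂ term: 0.0129·66.7^0.44·exp(0.046·63-0.0152) = 1.463
  Cl⁻ term: 0.0175·682.3^0.57·exp(0.008·63+0.085·9.6) = 2.702
  sum: 1.463 + 2.702 → r_corr = 4.165 μm/a
Convert to mass loss: 4.165 μm/a × 7.14 g/cm³ = 29.74 g·m⁻²·a⁻¹

r_corr = 29.7 g·m⁻²·a⁻¹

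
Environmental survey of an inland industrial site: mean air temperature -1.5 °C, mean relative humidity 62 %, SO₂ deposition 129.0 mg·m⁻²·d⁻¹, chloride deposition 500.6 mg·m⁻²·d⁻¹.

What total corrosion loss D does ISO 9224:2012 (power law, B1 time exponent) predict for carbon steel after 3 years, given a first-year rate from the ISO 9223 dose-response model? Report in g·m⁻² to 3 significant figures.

carbon steel: f(T) = +0.150·(T−10) [T≤10 °C] = -1.7250
  sulphur-dioxide contribution → 13.64 μm/a
  chloride contribution → 35.06 μm/a
  ⇒ r_corr(carbon steel) = 48.7 μm/a
Power-law: D(3) = r_corr · 3^0.523
  D(3) = 48.7 × 3^0.523 = 48.7 × 1.776 = 86.51 μm
  Mass loss = 86.51 μm × 7.85 g/cm³ = 679.1 g·m⁻²

D(3) = 679 g·m⁻²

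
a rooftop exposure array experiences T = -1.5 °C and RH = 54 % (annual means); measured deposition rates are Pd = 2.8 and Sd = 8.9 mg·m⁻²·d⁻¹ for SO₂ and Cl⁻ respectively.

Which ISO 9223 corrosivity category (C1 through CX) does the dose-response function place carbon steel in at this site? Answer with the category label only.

C2

carbon steel: T≤10 °C ⇒ hinge +0.150·(-1.5−10) = -1.7250
  Pd branch = 1.77·Pd^0.52·e^(0.02·RH+f) = 1.586 μm/a
  Sd branch = 0.102·Sd^0.62·e^(0.033·RH+0.04·T) = 2.213 μm/a
  r_corr = 1.586 + 2.213 = 3.8 μm/a
3.8 μm/a falls in (1.3, 25] for carbon steel → category C2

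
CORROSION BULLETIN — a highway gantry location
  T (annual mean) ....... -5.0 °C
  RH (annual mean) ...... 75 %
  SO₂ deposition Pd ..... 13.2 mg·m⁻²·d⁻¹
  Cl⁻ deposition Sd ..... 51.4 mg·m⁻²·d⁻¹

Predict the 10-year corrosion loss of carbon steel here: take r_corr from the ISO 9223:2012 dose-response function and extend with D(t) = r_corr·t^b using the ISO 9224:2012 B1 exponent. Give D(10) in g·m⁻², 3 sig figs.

D(10) = 382 g·m⁻²

carbon steel: f(T) = +0.150·(T−10) [T≤10 °C] = -2.2500
  sulphur-dioxide contribution → 3.199 μm/a
  chloride contribution → 11.41 μm/a
  ⇒ r_corr(carbon steel) = 14.61 μm/a
ISO 9224: D(t) = r_corr · t^b with b = 0.523 (carbon steel, B1)
  D(10) = 14.61 × 10^0.523 = 14.61 × 3.334 = 48.72 μm
  Mass loss = 48.72 μm × 7.85 g/cm³ = 382.5 g·m⁻²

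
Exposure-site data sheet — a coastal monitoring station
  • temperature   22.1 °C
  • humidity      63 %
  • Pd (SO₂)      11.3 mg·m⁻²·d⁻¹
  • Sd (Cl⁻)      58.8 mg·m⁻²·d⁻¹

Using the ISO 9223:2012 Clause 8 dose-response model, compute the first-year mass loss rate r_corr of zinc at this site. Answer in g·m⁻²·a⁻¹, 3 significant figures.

r_corr = 15.9 g·m⁻²·a⁻¹

zinc: f(T) = -0.071·(T−10) [T>10 °C] = -0.8591
  Pd branch = 0.0129·Pd^0.44·e^(0.046·RH+f) = 0.288 μm/a
  Cl⁻ term: 0.0175·58.8^0.57·exp(0.008·63+0.085·22.1) = 1.933
  r_corr = 0.288 + 1.933 = 2.221 μm/a
Convert to mass loss: 2.221 μm/a × 7.14 g/cm³ = 15.86 g·m⁻²·a⁻¹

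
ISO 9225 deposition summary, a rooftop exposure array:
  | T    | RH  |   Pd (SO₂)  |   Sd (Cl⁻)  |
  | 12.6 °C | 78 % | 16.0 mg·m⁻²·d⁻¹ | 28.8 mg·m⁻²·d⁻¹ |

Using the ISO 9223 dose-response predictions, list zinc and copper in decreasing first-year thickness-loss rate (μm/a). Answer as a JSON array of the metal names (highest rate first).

zinc: T>10 °C ⇒ hinge -0.071·(12.6−10) = -0.1846
  SO₂ term: 0.0129·16.0^0.44·exp(0.046·78-0.1846) = 1.314
  Sd branch = 0.0175·Sd^0.57·e^(0.008·RH+0.085·T) = 0.6472 μm/a
  sum: 1.314 + 0.6472 → r_corr = 1.961 μm/a
copper: T>10 °C ⇒ hinge -0.080·(12.6−10) = -0.2080
  SO₂ term: 0.0053·16.0^0.26·exp(0.059·78-0.2080) = 0.8823
  Cl⁻ term: 0.01025·28.8^0.27·exp(0.036·78+0.049·12.6) = 0.7805
  r_corr = 0.8823 + 0.7805 = 1.663 μm/a
Ordering by μm/a: zinc (1.96) > copper (1.66)

["zinc", "copper"]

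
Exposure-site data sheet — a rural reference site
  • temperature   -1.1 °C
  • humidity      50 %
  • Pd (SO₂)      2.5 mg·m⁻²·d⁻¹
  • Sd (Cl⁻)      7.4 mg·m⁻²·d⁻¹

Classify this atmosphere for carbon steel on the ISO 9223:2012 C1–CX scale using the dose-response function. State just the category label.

carbon steel: temperature factor f = +0.150·(-11.1) = -1.6650
  Pd branch = 1.77·Pd^0.52·e^(0.02·RH+f) = 1.466 μm/a
  Cl⁻ term: 0.102·7.4^0.62·exp(0.033·50+0.04·-1.1) = 1.758
  sum: 1.466 + 1.758 → r_corr = 3.224 μm/a
3.22 μm/a falls in (1.3, 25] for carbon steel → category C2

C2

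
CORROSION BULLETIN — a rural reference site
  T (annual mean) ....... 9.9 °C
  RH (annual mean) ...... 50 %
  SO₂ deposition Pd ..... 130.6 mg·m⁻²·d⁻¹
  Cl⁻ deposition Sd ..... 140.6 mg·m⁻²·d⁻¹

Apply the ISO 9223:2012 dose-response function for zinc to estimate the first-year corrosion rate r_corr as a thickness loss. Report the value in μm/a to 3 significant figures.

r_corr = 2.11 μm/a

zinc: T≤10 °C ⇒ hinge +0.038·(9.9−10) = -0.0038
  sulphur-dioxide contribution → 1.094 μm/a
  chloride contribution → 1.015 μm/a
  total first-year rate 2.109 μm/a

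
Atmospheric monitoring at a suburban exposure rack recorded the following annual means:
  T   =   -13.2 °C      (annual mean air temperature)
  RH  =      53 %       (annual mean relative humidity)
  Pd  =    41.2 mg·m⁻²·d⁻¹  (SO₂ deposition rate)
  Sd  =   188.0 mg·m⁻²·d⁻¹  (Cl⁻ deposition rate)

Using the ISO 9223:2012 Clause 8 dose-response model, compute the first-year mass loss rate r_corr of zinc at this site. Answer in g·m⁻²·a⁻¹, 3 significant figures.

r_corr = 3.47 g·m⁻²·a⁻¹

zinc: T≤10 °C ⇒ hinge +0.038·(-13.2−10) = -0.8816
  sulphur-dioxide contribution → 0.3141 μm/a
  chloride contribution → 0.1723 μm/a
  total first-year rate 0.4864 μm/a
Convert to mass loss: 0.4864 μm/a × 7.14 g/cm³ = 3.473 g·m⁻²·a⁻¹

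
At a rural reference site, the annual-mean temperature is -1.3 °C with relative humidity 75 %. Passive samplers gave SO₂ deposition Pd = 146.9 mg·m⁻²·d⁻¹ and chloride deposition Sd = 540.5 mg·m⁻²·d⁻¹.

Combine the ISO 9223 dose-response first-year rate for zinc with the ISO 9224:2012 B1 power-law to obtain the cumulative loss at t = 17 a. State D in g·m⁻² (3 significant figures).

D(17) = 243 g·m⁻²

zinc: T≤10 °C ⇒ hinge +0.038·(-1.3−10) = -0.4294
  Pd branch = 0.0129·Pd^0.44·e^(0.046·RH+f) = 2.376 μm/a
  Cl⁻ term: 0.0175·540.5^0.57·exp(0.008·75+0.085·-1.3) = 1.031
  r_corr = 2.376 + 1.031 = 3.407 μm/a
ISO 9224: D(t) = r_corr · t^b with b = 0.813 (zinc, B1)
  D(17) = 3.407 × 17^0.813 = 3.407 × 10.01 = 34.1 μm
  Mass loss = 34.1 μm × 7.14 g/cm³ = 243.5 g·m⁻²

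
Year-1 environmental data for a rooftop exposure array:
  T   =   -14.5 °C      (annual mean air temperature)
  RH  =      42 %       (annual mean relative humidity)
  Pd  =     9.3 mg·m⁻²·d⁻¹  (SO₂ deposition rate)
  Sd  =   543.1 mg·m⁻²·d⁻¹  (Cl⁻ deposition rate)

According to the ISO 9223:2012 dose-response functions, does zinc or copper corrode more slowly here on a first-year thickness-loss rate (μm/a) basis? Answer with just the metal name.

zinc: temperature factor f = +0.038·(-24.5) = -0.9310
  SO₂ term: 0.0129·9.3^0.44·exp(0.046·42-0.9310) = 0.09364
  Cl⁻ term: 0.0175·543.1^0.57·exp(0.008·42+0.085·-14.5) = 0.2586
  r_corr = 0.09364 + 0.2586 = 0.3522 μm/a
copper: temperature factor f = +0.126·(-24.5) = -3.0870
  Pd branch = 0.0053·Pd^0.26·e^(0.059·RH+f) = 0.005147 μm/a
  Sd branch = 0.01025·Sd^0.27·e^(0.036·RH+0.049·T) = 0.1251 μm/a
  r_corr = 0.005147 + 0.1251 = 0.1302 μm/a
Ordering by μm/a: zinc (0.352) > copper (0.13)

copper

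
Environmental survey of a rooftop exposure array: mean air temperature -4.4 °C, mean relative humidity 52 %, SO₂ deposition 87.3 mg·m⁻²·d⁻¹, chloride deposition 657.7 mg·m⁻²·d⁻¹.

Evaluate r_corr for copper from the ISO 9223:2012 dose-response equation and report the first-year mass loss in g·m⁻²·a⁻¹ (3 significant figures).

r_corr = 3.31 g·m⁻²·a⁻¹

copper: temperature factor f = +0.126·(-14.4) = -1.8144
  Pd branch = 0.0053·Pd^0.26·e^(0.059·RH+f) = 0.05934 μm/a
  Sd branch = 0.01025·Sd^0.27·e^(0.036·RH+0.049·T) = 0.3097 μm/a
  r_corr = 0.05934 + 0.3097 = 0.3691 μm/a
Convert to mass loss: 0.3691 μm/a × 8.96 g/cm³ = 3.307 g·m⁻²·a⁻¹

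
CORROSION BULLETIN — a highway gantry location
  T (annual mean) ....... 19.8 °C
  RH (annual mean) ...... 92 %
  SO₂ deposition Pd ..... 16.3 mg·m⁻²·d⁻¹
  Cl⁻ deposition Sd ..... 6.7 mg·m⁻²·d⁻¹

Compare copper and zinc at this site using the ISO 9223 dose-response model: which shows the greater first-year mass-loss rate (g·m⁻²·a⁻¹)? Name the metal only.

copper: temperature factor f = -0.080·(9.8) = -0.7840
  sulphur-dioxide contribution → 1.138 μm/a
  chloride contribution → 1.24 μm/a
  ⇒ r_corr(copper) = 2.379 μm/a
  mass loss = 2.379 μm/a × 8.96 g/cm³ = 21.31 g·m⁻²·a⁻¹
zinc: T>10 °C ⇒ hinge -0.071·(19.8−10) = -0.6958
  sulphur-dioxide contribution → 1.513 μm/a
  chloride contribution → 0.5814 μm/a
  total first-year rate 2.094 μm/a
  mass loss = 2.094 μm/a × 7.14 g/cm³ = 14.95 g·m⁻²·a⁻¹
Ordering by g·m⁻²·a⁻¹: copper (21.3) > zinc (15)

copper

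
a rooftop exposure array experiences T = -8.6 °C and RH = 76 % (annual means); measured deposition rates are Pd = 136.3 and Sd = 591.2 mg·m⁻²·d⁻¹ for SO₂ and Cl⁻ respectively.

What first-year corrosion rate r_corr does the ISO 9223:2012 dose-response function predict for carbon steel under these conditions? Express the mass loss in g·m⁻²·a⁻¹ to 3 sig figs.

r_corr = 415 g·m⁻²·a⁻¹

carbon steel: T≤10 °C ⇒ hinge +0.150·(-8.6−10) = -2.7900
  SO₂ term: 1.77·136.3^0.52·exp(0.02·76-2.7900) = 6.403
  Sd branch = 0.102·Sd^0.62·e^(0.033·RH+0.04·T) = 46.44 μm/a
  sum: 6.403 + 46.44 → r_corr = 52.84 μm/a
Convert to mass loss: 52.84 μm/a × 7.85 g/cm³ = 414.8 g·m⁻²·a⁻¹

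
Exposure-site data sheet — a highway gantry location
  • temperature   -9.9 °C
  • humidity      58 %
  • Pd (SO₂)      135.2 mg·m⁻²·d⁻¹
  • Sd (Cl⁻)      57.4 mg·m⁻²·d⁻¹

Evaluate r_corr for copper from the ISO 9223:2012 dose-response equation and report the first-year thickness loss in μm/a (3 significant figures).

r_corr = 0.199 μm/a

copper: temperature factor f = +0.126·(-19.9) = -2.5074
  SO₂ term: 0.0053·135.2^0.26·exp(0.059·58-2.5074) = 0.04737
  Cl⁻ term: 0.01025·57.4^0.27·exp(0.036·58+0.049·-9.9) = 0.152
  r_corr = 0.04737 + 0.152 = 0.1993 μm/a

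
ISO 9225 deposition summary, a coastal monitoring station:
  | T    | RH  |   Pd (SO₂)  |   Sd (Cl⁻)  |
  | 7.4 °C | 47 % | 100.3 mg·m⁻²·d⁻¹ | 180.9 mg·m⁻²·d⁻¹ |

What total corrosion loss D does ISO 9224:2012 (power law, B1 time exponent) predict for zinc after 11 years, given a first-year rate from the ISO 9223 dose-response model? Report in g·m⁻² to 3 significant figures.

zinc: T≤10 °C ⇒ hinge +0.038·(7.4−10) = -0.0988
  sulphur-dioxide contribution → 0.7713 μm/a
  chloride contribution → 0.9252 μm/a
  total first-year rate 1.696 μm/a
Power-law: D(11) = r_corr · 11^0.813
  D(11) = 1.696 × 11^0.813 = 1.696 × 7.025 = 11.92 μm
  Mass loss = 11.92 μm × 7.14 g/cm³ = 85.09 g·m⁻²

D(11) = 85.1 g·m⁻²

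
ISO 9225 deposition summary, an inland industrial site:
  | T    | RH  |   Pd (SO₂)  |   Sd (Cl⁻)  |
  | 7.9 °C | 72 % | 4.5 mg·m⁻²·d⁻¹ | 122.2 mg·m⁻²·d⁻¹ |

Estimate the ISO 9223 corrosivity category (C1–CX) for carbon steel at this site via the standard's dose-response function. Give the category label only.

C3

carbon steel: temperature factor f = +0.150·(-2.1) = -0.3150
  SO₂ term: 1.77·4.5^0.52·exp(0.02·72-0.3150) = 11.92
  Sd branch = 0.102·Sd^0.62·e^(0.033·RH+0.04·T) = 29.63 μm/a
  sum: 11.92 + 29.63 → r_corr = 41.55 μm/a
Category bounds: 25…50 μm/a bracket r_corr ⇒ C3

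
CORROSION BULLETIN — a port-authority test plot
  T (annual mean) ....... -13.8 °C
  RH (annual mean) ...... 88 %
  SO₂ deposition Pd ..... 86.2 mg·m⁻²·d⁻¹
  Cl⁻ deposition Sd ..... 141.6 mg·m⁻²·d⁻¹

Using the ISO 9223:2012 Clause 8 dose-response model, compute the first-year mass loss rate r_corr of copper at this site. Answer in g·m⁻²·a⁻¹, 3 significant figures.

copper: temperature factor f = +0.126·(-23.8) = -2.9988
  SO₂ term: 0.0053·86.2^0.26·exp(0.059·88-2.9988) = 0.1514
  Sd branch = 0.01025·Sd^0.27·e^(0.036·RH+0.049·T) = 0.4717 μm/a
  r_corr = 0.1514 + 0.4717 = 0.6231 μm/a
Convert to mass loss: 0.6231 μm/a × 8.96 g/cm³ = 5.583 g·m⁻²·a⁻¹

r_corr = 5.58 g·m⁻²·a⁻¹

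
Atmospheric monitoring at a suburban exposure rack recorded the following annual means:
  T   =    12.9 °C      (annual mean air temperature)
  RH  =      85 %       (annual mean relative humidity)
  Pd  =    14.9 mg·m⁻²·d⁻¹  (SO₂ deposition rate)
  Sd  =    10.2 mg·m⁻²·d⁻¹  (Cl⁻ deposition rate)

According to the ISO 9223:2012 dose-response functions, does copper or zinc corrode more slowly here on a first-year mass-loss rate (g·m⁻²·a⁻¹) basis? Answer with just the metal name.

zinc

copper: temperature factor f = -0.080·(2.9) = -0.2320
  sulphur-dioxide contribution → 1.278 μm/a
  chloride contribution → 0.77 μm/a
  ⇒ r_corr(copper) = 2.048 μm/a
  mass loss = 2.048 μm/a × 8.96 g/cm³ = 18.35 g·m⁻²·a⁻¹
zinc: T>10 °C ⇒ hinge -0.071·(12.9−10) = -0.2059
  sulphur-dioxide contribution → 1.72 μm/a
  chloride contribution → 0.3886 μm/a
  ⇒ r_corr(zinc) = 2.108 μm/a
  mass loss = 2.108 μm/a × 7.14 g/cm³ = 15.05 g·m⁻²·a⁻¹
Ordering by g·m⁻²·a⁻¹: copper (18.4) > zinc (15.1)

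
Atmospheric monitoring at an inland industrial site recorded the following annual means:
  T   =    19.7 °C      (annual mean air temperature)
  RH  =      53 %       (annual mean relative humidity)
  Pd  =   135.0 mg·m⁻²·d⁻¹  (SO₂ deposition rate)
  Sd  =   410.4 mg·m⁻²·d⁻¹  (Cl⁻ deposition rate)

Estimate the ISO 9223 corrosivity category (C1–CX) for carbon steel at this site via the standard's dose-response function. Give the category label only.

carbon steel: temperature factor f = -0.054·(9.7) = -0.5238
  SO₂ term: 1.77·135.0^0.52·exp(0.02·53-0.5238) = 38.78
  Cl⁻ term: 0.102·410.4^0.62·exp(0.033·53+0.04·19.7) = 53.78
  sum: 38.78 + 53.78 → r_corr = 92.56 μm/a
ISO 9223 Table 2 (carbon steel): 80 < 92.6 ≤ 200 μm/a ⇒ C5

C5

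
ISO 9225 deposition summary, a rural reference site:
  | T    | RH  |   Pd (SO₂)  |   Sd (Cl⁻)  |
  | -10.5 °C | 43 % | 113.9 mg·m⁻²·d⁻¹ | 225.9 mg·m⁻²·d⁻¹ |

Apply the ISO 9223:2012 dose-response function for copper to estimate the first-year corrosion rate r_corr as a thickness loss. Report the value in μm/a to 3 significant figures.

r_corr = 0.142 μm/a

copper: T≤10 °C ⇒ hinge +0.126·(-10.5−10) = -2.5830
  sulphur-dioxide contribution → 0.01734 μm/a
  chloride contribution → 0.1245 μm/a
  ⇒ r_corr(copper) = 0.1418 μm/a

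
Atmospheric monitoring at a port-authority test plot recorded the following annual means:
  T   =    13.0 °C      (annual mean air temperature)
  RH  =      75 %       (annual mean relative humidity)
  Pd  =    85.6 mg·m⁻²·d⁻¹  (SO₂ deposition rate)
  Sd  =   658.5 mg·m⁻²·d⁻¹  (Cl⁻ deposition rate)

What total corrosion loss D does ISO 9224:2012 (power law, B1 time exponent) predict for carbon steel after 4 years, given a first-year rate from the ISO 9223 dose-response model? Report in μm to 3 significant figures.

D(4) = 376 μm

carbon steel: T>10 °C ⇒ hinge -0.054·(13.0−10) = -0.1620
  SO₂ term: 1.77·85.6^0.52·exp(0.02·75-0.1620) = 68.23
  Cl⁻ term: 0.102·658.5^0.62·exp(0.033·75+0.04·13.0) = 114
  sum: 68.23 + 114 → r_corr = 182.2 μm/a
ISO 9224: D(t) = r_corr · t^b with b = 0.523 (carbon steel, B1)
  D(4) = 182.2 × 4^0.523 = 182.2 × 2.065 = 376.2 μm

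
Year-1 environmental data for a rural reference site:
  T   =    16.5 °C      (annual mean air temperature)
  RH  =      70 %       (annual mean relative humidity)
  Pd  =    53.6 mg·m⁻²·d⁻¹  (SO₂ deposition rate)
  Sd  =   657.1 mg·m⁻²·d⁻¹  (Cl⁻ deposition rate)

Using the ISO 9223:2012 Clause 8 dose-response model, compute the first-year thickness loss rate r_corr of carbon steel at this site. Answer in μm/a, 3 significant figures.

r_corr = 151 μm/a

carbon steel: f(T) = -0.054·(T−10) [T>10 °C] = -0.3510
  SO₂ term: 1.77·53.6^0.52·exp(0.02·70-0.3510) = 40.06
  Cl⁻ term: 0.102·657.1^0.62·exp(0.033·70+0.04·16.5) = 111
  sum: 40.06 + 111 → r_corr = 151.1 μm/a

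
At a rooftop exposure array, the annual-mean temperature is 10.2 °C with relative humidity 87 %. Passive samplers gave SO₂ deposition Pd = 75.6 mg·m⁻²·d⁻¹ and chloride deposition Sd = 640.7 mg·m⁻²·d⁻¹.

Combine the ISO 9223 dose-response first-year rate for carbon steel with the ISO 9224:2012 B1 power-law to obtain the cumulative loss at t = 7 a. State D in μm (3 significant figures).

carbon steel: temperature factor f = -0.054·(0.2) = -0.0108
  sulphur-dioxide contribution → 94.58 μm/a
  chloride contribution → 148.9 μm/a
  total first-year rate 243.4 μm/a
ISO 9224: D(t) = r_corr · t^b with b = 0.523 (carbon steel, B1)
  D(7) = 243.4 × 7^0.523 = 243.4 × 2.767 = 673.6 μm

D(7) = 674 μm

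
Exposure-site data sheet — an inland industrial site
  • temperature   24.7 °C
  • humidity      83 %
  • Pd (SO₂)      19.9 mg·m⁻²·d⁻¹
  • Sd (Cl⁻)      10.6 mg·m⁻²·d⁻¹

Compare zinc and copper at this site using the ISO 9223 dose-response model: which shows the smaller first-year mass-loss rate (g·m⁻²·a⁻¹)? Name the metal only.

zinc: T>10 °C ⇒ hinge -0.071·(24.7−10) = -1.0437
  SO₂ term: 0.0129·19.9^0.44·exp(0.046·83-1.0437) = 0.7708
  Cl⁻ term: 0.0175·10.6^0.57·exp(0.008·83+0.085·24.7) = 1.066
  r_corr = 0.7708 + 1.066 = 1.837 μm/a
  mass loss = 1.837 μm/a × 7.14 g/cm³ = 13.11 g·m⁻²·a⁻¹
copper: temperature factor f = -0.080·(14.7) = -1.1760
  SO₂ term: 0.0053·19.9^0.26·exp(0.059·83-1.1760) = 0.4764
  Sd branch = 0.01025·Sd^0.27·e^(0.036·RH+0.049·T) = 1.291 μm/a
  sum: 0.4764 + 1.291 → r_corr = 1.767 μm/a
  mass loss = 1.767 μm/a × 8.96 g/cm³ = 15.83 g·m⁻²·a⁻¹
Ordering by g·m⁻²·a⁻¹: copper (15.8) > zinc (13.1)

zinc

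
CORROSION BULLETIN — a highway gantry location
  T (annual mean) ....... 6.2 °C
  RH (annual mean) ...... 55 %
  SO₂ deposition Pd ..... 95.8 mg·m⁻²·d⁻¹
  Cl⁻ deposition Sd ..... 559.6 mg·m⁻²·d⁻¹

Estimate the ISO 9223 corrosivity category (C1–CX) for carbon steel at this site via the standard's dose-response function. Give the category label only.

carbon steel: T≤10 °C ⇒ hinge +0.150·(6.2−10) = -0.5700
  sulphur-dioxide contribution → 32.24 μm/a
  chloride contribution → 40.57 μm/a
  total first-year rate 72.82 μm/a
Category bounds: 50…80 μm/a bracket r_corr ⇒ C4

C4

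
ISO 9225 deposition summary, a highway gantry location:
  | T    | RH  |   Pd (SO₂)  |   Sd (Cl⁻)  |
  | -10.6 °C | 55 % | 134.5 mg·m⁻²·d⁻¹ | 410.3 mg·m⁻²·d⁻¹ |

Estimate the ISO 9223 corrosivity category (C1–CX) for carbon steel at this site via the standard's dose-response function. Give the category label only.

carbon steel: temperature factor f = +0.150·(-20.6) = -3.0900
  SO₂ term: 1.77·134.5^0.52·exp(0.02·55-3.0900) = 3.095
  Cl⁻ term: 0.102·410.3^0.62·exp(0.033·55+0.04·-10.6) = 17.09
  r_corr = 3.095 + 17.09 = 20.19 μm/a
20.2 μm/a falls in (1.3, 25] for carbon steel → category C2

C2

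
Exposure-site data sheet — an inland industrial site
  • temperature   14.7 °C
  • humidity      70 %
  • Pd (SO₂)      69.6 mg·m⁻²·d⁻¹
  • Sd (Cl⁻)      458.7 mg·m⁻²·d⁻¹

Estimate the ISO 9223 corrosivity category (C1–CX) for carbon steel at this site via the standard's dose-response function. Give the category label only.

carbon steel: T>10 °C ⇒ hinge -0.054·(14.7−10) = -0.2538
  sulphur-dioxide contribution → 50.57 μm/a
  chloride contribution → 82.67 μm/a
  total first-year rate 133.2 μm/a
133 μm/a falls in (80, 200] for carbon steel → category C5

C5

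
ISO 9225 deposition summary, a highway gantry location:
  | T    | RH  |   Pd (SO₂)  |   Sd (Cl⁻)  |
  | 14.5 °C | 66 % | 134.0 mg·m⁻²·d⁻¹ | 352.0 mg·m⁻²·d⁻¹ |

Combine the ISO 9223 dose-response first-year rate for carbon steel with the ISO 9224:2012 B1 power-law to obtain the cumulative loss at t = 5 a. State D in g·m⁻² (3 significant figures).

carbon steel: T>10 °C ⇒ hinge -0.054·(14.5−10) = -0.2430
  sulphur-dioxide contribution → 66.34 μm/a
  chloride contribution → 60.99 μm/a
  total first-year rate 127.3 μm/a
ISO 9224: D(t) = r_corr · t^b with b = 0.523 (carbon steel, B1)
  D(5) = 127.3 × 5^0.523 = 127.3 × 2.32 = 295.5 μm
  Mass loss = 295.5 μm × 7.85 g/cm³ = 2319 g·m⁻²

D(5) = 2.32e+03 g·m⁻²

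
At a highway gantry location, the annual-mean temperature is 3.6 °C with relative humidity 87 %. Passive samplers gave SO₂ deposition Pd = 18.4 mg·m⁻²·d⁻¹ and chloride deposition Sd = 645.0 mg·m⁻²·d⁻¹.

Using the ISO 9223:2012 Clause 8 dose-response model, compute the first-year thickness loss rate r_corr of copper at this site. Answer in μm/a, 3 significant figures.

copper: f(T) = +0.126·(T−10) [T≤10 °C] = -0.8064
  Pd branch = 0.0053·Pd^0.26·e^(0.059·RH+f) = 0.8554 μm/a
  Sd branch = 0.01025·Sd^0.27·e^(0.036·RH+0.049·T) = 1.607 μm/a
  sum: 0.8554 + 1.607 → r_corr = 2.463 μm/a

r_corr = 2.46 μm/a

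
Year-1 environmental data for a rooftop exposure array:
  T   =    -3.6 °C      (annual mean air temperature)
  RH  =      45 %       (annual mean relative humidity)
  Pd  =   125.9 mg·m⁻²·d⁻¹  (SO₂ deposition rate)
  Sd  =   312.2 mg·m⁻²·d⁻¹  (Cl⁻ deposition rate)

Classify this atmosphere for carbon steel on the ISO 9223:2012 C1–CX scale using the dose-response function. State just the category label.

carbon steel: temperature factor f = +0.150·(-13.6) = -2.0400
  SO₂ term: 1.77·125.9^0.52·exp(0.02·45-2.0400) = 6.997
  Cl⁻ term: 0.102·312.2^0.62·exp(0.033·45+0.04·-3.6) = 13.73
  sum: 6.997 + 13.73 → r_corr = 20.72 μm/a
ISO 9223 Table 2 (carbon steel): 1.3 < 20.7 ≤ 25 μm/a ⇒ C2

C2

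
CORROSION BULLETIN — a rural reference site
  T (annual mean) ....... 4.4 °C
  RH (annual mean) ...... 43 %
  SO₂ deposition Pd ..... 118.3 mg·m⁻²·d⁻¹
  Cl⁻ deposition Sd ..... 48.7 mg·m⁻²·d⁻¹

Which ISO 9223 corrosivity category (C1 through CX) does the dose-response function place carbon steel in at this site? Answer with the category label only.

C3

carbon steel: f(T) = +0.150·(T−10) [T≤10 °C] = -0.8400
  SO₂ term: 1.77·118.3^0.52·exp(0.02·43-0.8400) = 21.61
  Sd branch = 0.102·Sd^0.62·e^(0.033·RH+0.04·T) = 5.592 μm/a
  r_corr = 21.61 + 5.592 = 27.2 μm/a
ISO 9223 Table 2 (carbon steel): 25 < 27.2 ≤ 50 μm/a ⇒ C3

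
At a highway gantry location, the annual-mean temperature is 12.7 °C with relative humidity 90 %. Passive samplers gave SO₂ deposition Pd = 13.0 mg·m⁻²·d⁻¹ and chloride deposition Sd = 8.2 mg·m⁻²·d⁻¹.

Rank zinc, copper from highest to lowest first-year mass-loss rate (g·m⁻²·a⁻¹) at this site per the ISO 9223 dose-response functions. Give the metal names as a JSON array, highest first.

zinc: f(T) = -0.071·(T−10) [T>10 °C] = -0.1917
  SO₂ term: 0.0129·13.0^0.44·exp(0.046·90-0.1917) = 2.068
  Cl⁻ term: 0.0175·8.2^0.57·exp(0.008·90+0.085·12.7) = 0.3511
  r_corr = 2.068 + 0.3511 = 2.419 μm/a
  mass loss = 2.419 μm/a × 7.14 g/cm³ = 17.27 g·m⁻²·a⁻¹
copper: f(T) = -0.080·(T−10) [T>10 °C] = -0.2160
  SO₂ term: 0.0053·13.0^0.26·exp(0.059·90-0.2160) = 1.683
  Sd branch = 0.01025·Sd^0.27·e^(0.036·RH+0.049·T) = 0.8607 μm/a
  sum: 1.683 + 0.8607 → r_corr = 2.544 μm/a
  mass loss = 2.544 μm/a × 8.96 g/cm³ = 22.8 g·m⁻²·a⁻¹
Ordering by g·m⁻²·a⁻¹: copper (22.8) > zinc (17.3)

["copper", "zinc"]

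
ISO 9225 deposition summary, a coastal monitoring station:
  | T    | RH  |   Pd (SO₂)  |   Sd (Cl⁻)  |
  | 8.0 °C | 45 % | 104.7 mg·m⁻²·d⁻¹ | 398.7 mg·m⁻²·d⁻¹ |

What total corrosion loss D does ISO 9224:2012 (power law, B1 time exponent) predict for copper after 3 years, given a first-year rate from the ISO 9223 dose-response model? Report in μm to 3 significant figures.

copper: temperature factor f = +0.126·(-2.0) = -0.2520
  Pd branch = 0.0053·Pd^0.26·e^(0.059·RH+f) = 0.1964 μm/a
  Sd branch = 0.01025·Sd^0.27·e^(0.036·RH+0.049·T) = 0.3861 μm/a
  sum: 0.1964 + 0.3861 → r_corr = 0.5825 μm/a
Long-term exponent b (ISO 9224 Table 2, B1) = 0.667
  D(3) = 0.5825 × 3^0.667 = 0.5825 × 2.081 = 1.212 μm

D(3) = 1.21 μm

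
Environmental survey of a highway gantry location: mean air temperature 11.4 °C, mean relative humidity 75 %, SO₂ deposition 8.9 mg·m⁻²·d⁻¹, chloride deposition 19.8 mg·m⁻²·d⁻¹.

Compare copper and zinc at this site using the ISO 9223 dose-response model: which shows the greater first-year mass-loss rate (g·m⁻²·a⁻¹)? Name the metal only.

copper: f(T) = -0.080·(T−10) [T>10 °C] = -0.1120
  SO₂ term: 0.0053·8.9^0.26·exp(0.059·75-0.1120) = 0.6986
  Sd branch = 0.01025·Sd^0.27·e^(0.036·RH+0.049·T) = 0.5971 μm/a
  r_corr = 0.6986 + 0.5971 = 1.296 μm/a
  mass loss = 1.296 μm/a × 8.96 g/cm³ = 11.61 g·m⁻²·a⁻¹
zinc: f(T) = -0.071·(T−10) [T>10 °C] = -0.0994
  Pd branch = 0.0129·Pd^0.44·e^(0.046·RH+f) = 0.9626 μm/a
  Cl⁻ term: 0.0175·19.8^0.57·exp(0.008·75+0.085·11.4) = 0.4608
  r_corr = 0.9626 + 0.4608 = 1.423 μm/a
  mass loss = 1.423 μm/a × 7.14 g/cm³ = 10.16 g·m⁻²·a⁻¹
Ordering by g·m⁻²·a⁻¹: copper (11.6) > zinc (10.2)

copper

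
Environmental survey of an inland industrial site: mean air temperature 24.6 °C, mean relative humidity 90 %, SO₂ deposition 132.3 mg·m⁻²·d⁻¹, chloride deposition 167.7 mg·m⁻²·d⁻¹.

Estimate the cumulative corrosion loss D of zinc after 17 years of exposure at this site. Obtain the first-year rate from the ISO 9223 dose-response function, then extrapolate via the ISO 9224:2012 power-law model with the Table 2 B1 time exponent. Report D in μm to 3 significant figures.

zinc: temperature factor f = -0.071·(14.6) = -1.0366
  sulphur-dioxide contribution → 2.465 μm/a
  chloride contribution → 5.393 μm/a
  total first-year rate 7.858 μm/a
ISO 9224: D(t) = r_corr · t^b with b = 0.813 (zinc, B1)
  D(17) = 7.858 × 17^0.813 = 7.858 × 10.01 = 78.65 μm

D(17) = 78.6 μm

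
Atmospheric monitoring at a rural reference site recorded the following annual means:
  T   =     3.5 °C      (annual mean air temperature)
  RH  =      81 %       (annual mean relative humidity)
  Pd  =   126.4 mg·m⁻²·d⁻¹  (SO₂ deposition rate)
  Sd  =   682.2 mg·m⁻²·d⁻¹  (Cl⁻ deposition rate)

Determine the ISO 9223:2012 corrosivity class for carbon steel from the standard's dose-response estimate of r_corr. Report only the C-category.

carbon steel: temperature factor f = +0.150·(-6.5) = -0.9750
  Pd branch = 1.77·Pd^0.52·e^(0.02·RH+f) = 41.78 μm/a
  Sd branch = 0.102·Sd^0.62·e^(0.033·RH+0.04·T) = 97.12 μm/a
  r_corr = 41.78 + 97.12 = 138.9 μm/a
139 μm/a falls in (80, 200] for carbon steel → category C5

C5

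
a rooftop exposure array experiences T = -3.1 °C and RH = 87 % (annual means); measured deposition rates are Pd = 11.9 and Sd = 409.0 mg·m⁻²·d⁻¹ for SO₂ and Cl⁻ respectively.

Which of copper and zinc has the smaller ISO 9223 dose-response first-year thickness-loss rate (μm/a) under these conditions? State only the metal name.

copper: temperature factor f = +0.126·(-13.1) = -1.6506
  SO₂ term: 0.0053·11.9^0.26·exp(0.059·87-1.6506) = 0.3283
  Cl⁻ term: 0.01025·409.0^0.27·exp(0.036·87+0.049·-3.1) = 1.024
  r_corr = 0.3283 + 1.024 = 1.352 μm/a
zinc: f(T) = +0.038·(T−10) [T≤10 °C] = -0.4978
  Pd branch = 0.0129·Pd^0.44·e^(0.046·RH+f) = 1.276 μm/a
  Cl⁻ term: 0.0175·409.0^0.57·exp(0.008·87+0.085·-3.1) = 0.8309
  r_corr = 1.276 + 0.8309 = 2.106 μm/a
Ordering by μm/a: zinc (2.11) > copper (1.35)

copper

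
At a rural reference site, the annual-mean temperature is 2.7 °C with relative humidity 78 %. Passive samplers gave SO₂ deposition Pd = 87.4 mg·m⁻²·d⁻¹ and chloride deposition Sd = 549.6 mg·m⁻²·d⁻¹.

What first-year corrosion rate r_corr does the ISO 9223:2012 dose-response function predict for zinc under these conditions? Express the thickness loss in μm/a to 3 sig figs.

zinc: T≤10 °C ⇒ hinge +0.038·(2.7−10) = -0.2774
  sulphur-dioxide contribution → 2.527 μm/a
  chloride contribution → 1.498 μm/a
  ⇒ r_corr(zinc) = 4.025 μm/a

r_corr = 4.03 μm/a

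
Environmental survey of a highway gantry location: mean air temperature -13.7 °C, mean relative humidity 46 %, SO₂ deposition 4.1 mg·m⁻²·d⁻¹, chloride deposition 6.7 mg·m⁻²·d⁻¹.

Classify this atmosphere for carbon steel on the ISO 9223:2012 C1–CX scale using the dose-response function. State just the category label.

C1

carbon steel: f(T) = +0.150·(T−10) [T≤10 °C] = -3.5550
  SO₂ term: 1.77·4.1^0.52·exp(0.02·46-3.5550) = 0.2644
  Sd branch = 0.102·Sd^0.62·e^(0.033·RH+0.04·T) = 0.875 μm/a
  sum: 0.2644 + 0.875 → r_corr = 1.139 μm/a
Category bounds: 0…1.3 μm/a bracket r_corr ⇒ C1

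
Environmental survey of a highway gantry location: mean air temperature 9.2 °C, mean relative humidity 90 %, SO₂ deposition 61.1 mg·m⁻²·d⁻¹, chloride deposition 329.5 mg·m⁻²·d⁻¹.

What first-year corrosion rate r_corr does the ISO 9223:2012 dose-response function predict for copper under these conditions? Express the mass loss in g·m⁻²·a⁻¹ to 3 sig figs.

r_corr = 42.9 g·m⁻²·a⁻¹

copper: temperature factor f = +0.126·(-0.8) = -0.1008
  sulphur-dioxide contribution → 2.825 μm/a
  chloride contribution → 1.965 μm/a
  ⇒ r_corr(copper) = 4.79 μm/a
Convert to mass loss: 4.79 μm/a × 8.96 g/cm³ = 42.92 g·m⁻²·a⁻¹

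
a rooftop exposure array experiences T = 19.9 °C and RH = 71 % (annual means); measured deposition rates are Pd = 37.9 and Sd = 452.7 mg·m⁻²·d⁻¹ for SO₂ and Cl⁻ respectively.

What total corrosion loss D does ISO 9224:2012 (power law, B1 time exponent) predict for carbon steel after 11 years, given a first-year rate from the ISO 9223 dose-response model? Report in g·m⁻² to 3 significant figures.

D(11) = 3.65e+03 g·m⁻²

carbon steel: temperature factor f = -0.054·(9.9) = -0.5346
  Pd branch = 1.77·Pd^0.52·e^(0.02·RH+f) = 28.4 μm/a
  Cl⁻ term: 0.102·452.7^0.62·exp(0.033·71+0.04·19.9) = 104.3
  sum: 28.4 + 104.3 → r_corr = 132.7 μm/a
ISO 9224: D(t) = r_corr · t^b with b = 0.523 (carbon steel, B1)
  D(11) = 132.7 × 11^0.523 = 132.7 × 3.505 = 465.2 μm
  Mass loss = 465.2 μm × 7.85 g/cm³ = 3652 g·m⁻²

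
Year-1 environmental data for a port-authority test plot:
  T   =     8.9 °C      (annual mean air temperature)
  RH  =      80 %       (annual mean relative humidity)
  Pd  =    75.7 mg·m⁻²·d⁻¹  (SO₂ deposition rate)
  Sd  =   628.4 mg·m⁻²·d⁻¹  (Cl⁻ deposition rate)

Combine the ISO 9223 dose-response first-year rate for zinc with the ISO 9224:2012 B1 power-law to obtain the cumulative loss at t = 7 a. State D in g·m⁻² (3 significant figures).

zinc: T≤10 °C ⇒ hinge +0.038·(8.9−10) = -0.0418
  SO₂ term: 0.0129·75.7^0.44·exp(0.046·80-0.0418) = 3.292
  Sd branch = 0.0175·Sd^0.57·e^(0.008·RH+0.085·T) = 2.783 μm/a
  r_corr = 3.292 + 2.783 = 6.075 μm/a
Long-term exponent b (ISO 9224 Table 2, B1) = 0.813
  D(7) = 6.075 × 7^0.813 = 6.075 × 4.865 = 29.55 μm
  Mass loss = 29.55 μm × 7.14 g/cm³ = 211 g·m⁻²

D(7) = 211 g·m⁻²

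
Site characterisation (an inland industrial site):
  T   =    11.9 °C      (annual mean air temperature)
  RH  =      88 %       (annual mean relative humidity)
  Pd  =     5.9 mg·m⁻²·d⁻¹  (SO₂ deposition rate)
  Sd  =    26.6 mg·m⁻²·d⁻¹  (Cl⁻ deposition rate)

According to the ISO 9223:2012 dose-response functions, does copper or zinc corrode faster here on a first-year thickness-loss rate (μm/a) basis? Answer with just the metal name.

copper: temperature factor f = -0.080·(1.9) = -0.1520
  Pd branch = 0.0053·Pd^0.26·e^(0.059·RH+f) = 1.299 μm/a
  Sd branch = 0.01025·Sd^0.27·e^(0.036·RH+0.049·T) = 1.058 μm/a
  r_corr = 1.299 + 1.058 = 2.357 μm/a
zinc: T>10 °C ⇒ hinge -0.071·(11.9−10) = -0.1349
  Pd branch = 0.0129·Pd^0.44·e^(0.046·RH+f) = 1.41 μm/a
  Cl⁻ term: 0.0175·26.6^0.57·exp(0.008·88+0.085·11.9) = 0.6313
  sum: 1.41 + 0.6313 → r_corr = 2.041 μm/a
Ordering by μm/a: copper (2.36) > zinc (2.04)

copper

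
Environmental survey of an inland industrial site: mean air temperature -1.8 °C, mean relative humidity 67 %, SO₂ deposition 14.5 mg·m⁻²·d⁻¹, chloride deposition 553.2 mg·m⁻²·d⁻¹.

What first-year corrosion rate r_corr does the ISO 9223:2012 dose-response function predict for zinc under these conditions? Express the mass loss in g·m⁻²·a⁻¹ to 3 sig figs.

zinc: f(T) = +0.038·(T−10) [T≤10 °C] = -0.4484
  Pd branch = 0.0129·Pd^0.44·e^(0.046·RH+f) = 0.5826 μm/a
  Sd branch = 0.0175·Sd^0.57·e^(0.008·RH+0.085·T) = 0.9393 μm/a
  r_corr = 0.5826 + 0.9393 = 1.522 μm/a
Convert to mass loss: 1.522 μm/a × 7.14 g/cm³ = 10.87 g·m⁻²·a⁻¹

r_corr = 10.9 g·m⁻²·a⁻¹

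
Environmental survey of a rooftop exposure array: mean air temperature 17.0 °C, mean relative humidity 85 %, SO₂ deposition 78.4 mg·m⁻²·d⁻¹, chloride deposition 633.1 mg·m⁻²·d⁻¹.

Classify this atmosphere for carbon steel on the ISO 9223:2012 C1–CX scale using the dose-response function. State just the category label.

CX

carbon steel: f(T) = -0.054·(T−10) [T>10 °C] = -0.3780
  SO₂ term: 1.77·78.4^0.52·exp(0.02·85-0.3780) = 64.14
  Sd branch = 0.102·Sd^0.62·e^(0.033·RH+0.04·T) = 181.6 μm/a
  sum: 64.14 + 181.6 → r_corr = 245.7 μm/a
Category bounds: 200…700 μm/a bracket r_corr ⇒ CX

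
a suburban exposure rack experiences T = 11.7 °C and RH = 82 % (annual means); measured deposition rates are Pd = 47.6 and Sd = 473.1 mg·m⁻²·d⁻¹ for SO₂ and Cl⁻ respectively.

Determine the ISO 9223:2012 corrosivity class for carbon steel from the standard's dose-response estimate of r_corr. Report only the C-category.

C5

carbon steel: T>10 °C ⇒ hinge -0.054·(11.7−10) = -0.0918
  SO₂ term: 1.77·47.6^0.52·exp(0.02·82-0.0918) = 62.04
  Cl⁻ term: 0.102·473.1^0.62·exp(0.033·82+0.04·11.7) = 111.1
  sum: 62.04 + 111.1 → r_corr = 173.1 μm/a
Category bounds: 80…200 μm/a bracket r_corr ⇒ C5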